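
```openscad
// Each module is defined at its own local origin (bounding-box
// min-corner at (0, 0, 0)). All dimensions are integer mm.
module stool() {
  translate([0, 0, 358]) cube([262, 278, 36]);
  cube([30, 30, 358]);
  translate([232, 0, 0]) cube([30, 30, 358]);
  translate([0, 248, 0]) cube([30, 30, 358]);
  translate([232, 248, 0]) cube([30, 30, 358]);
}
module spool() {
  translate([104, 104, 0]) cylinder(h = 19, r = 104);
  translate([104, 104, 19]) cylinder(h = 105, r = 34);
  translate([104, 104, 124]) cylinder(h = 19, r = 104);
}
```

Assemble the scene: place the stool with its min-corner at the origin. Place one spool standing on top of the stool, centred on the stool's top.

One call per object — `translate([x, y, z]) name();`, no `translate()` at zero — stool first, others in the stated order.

stool();
translate([27, 35, 394]) spool();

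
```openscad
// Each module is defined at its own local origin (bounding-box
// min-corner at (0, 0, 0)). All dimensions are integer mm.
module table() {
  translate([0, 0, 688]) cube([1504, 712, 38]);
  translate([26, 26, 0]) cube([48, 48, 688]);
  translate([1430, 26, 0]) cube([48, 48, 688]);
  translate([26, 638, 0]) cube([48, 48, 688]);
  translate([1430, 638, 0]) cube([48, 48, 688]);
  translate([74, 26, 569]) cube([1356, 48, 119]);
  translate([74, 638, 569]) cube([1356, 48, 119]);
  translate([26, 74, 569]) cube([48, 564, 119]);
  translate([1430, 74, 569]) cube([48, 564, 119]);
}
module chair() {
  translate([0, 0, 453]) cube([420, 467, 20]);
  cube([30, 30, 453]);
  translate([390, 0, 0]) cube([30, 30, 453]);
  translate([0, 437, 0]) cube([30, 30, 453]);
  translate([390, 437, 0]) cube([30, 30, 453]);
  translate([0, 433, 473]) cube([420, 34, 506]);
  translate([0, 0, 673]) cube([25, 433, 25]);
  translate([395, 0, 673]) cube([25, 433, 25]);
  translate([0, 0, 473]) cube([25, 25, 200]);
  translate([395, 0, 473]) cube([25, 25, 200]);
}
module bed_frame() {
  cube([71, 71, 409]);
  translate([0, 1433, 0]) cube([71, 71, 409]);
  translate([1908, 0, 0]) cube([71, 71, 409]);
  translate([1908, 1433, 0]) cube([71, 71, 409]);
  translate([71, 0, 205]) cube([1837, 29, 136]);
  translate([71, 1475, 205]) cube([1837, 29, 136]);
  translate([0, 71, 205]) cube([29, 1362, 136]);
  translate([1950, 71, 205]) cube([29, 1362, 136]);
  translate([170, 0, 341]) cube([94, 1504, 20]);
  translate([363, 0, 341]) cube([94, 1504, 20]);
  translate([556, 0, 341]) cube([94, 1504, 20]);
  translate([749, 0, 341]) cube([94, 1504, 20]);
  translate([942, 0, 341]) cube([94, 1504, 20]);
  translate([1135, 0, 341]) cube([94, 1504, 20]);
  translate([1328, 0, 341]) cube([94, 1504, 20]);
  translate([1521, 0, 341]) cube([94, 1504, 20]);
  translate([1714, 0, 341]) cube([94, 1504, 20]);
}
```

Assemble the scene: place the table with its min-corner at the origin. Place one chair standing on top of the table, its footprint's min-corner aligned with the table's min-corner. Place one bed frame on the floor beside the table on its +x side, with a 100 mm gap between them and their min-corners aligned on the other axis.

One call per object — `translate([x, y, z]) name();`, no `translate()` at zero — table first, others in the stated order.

table();
translate([0, 0, 726]) chair();
translate([1604, 0, 0]) bed_frame();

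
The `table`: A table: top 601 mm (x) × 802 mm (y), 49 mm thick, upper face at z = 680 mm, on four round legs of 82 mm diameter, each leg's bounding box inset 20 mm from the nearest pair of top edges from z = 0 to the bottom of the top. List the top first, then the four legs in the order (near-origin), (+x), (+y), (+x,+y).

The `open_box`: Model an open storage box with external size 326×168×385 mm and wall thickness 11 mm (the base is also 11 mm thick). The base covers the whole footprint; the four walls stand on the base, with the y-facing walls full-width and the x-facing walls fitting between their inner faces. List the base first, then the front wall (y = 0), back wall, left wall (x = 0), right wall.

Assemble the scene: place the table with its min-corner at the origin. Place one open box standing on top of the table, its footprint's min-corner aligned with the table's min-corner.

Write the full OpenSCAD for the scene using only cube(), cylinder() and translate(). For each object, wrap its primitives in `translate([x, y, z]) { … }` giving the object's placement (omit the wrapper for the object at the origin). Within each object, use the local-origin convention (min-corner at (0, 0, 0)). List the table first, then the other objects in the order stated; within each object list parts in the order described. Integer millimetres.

translate([0, 0, 631]) cube([601, 802, 49]);
translate([61, 61, 0]) cylinder(h = 631, r = 41);
translate([540, 61, 0]) cylinder(h = 631, r = 41);
translate([61, 741, 0]) cylinder(h = 631, r = 41);
translate([540, 741, 0]) cylinder(h = 631, r = 41);
translate([0, 0, 680]) {
  cube([326, 168, 11]);
  translate([0, 0, 11]) cube([326, 11, 374]);
  translate([0, 157, 11]) cube([326, 11, 374]);
  translate([0, 11, 11]) cube([11, 146, 374]);
  translate([315, 11, 11]) cube([11, 146, 374]);
}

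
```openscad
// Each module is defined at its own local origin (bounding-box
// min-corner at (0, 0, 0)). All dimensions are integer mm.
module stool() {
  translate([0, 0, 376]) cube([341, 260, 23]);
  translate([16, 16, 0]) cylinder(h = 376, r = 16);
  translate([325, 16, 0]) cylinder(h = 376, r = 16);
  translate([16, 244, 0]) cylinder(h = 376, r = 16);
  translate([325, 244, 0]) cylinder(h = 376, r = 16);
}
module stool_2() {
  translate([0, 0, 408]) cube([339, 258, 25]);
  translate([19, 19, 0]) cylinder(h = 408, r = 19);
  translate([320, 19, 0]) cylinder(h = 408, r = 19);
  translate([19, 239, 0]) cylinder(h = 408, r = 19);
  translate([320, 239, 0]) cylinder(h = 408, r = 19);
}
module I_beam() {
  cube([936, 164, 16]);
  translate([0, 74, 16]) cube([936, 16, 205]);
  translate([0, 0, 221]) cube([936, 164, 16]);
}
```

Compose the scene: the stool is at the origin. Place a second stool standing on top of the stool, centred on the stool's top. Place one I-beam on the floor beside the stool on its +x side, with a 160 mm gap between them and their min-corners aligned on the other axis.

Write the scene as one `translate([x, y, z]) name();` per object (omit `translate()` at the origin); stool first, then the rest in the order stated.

stool();
translate([1, 1, 399]) stool_2();
translate([501, 0, 0]) I_beam();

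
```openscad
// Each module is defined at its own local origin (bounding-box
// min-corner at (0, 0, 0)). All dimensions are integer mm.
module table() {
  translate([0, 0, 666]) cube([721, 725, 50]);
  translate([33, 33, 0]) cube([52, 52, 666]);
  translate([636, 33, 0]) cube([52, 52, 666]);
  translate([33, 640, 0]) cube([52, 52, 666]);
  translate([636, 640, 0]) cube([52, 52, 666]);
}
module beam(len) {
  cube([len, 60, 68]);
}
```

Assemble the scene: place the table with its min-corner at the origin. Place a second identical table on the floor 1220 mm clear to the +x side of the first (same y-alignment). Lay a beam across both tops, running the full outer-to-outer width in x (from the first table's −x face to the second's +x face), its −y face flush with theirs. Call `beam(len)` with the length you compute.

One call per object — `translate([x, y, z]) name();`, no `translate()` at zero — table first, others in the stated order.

table();
translate([1941, 0, 0]) table();
translate([0, 0, 716]) beam(2662);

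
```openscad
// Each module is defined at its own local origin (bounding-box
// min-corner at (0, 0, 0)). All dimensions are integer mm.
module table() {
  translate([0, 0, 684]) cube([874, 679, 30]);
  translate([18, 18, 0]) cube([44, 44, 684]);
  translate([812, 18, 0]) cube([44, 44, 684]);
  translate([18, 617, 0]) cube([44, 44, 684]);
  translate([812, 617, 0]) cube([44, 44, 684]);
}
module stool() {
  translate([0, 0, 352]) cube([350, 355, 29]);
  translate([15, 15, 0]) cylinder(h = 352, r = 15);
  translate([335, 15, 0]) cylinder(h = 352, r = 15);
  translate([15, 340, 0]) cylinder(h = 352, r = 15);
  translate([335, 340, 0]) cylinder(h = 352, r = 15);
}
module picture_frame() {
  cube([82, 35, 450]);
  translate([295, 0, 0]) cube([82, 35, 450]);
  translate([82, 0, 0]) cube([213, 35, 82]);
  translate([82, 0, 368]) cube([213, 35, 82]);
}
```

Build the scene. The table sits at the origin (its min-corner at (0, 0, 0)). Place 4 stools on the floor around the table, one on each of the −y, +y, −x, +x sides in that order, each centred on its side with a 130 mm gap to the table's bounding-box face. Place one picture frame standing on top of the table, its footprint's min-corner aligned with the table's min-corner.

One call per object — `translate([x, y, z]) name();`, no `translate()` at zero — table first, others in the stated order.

table();
translate([262, -485, 0]) stool();
translate([262, 809, 0]) stool();
translate([-480, 162, 0]) stool();
translate([1004, 162, 0]) stool();
translate([0, 0, 714]) picture_frame();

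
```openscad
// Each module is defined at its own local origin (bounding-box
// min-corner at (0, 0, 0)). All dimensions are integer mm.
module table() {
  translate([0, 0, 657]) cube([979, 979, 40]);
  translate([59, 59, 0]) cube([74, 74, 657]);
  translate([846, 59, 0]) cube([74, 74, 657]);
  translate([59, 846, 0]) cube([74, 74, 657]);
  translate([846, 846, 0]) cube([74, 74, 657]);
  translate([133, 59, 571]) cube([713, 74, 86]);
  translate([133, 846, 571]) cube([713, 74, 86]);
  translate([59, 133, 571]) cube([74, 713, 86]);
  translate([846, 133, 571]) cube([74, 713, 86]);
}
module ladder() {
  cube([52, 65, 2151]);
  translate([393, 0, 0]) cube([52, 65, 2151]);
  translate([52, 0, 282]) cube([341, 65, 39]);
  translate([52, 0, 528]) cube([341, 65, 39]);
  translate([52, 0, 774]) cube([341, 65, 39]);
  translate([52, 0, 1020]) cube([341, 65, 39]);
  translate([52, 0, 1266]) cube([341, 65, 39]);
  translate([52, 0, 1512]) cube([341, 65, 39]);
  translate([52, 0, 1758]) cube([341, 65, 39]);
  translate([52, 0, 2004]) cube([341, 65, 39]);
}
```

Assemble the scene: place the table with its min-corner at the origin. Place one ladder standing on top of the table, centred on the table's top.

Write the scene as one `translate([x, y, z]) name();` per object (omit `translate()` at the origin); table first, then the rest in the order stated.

table();
translate([267, 457, 697]) ladder();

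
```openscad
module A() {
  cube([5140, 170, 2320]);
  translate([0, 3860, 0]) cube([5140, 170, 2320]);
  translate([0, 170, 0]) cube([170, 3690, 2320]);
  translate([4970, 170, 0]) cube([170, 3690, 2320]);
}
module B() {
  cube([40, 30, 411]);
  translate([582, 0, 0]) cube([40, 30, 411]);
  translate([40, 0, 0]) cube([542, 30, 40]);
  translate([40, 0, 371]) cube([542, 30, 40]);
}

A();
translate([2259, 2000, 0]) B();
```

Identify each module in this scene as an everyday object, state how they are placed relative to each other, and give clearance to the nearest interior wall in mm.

A is a house frame. B is a picture frame. The picture frame sits inside the house frame, centred. The clearance to the nearest interior wall is 1830 mm.

Clearances: x = 2089, y = 1830; minimum 1830 mm.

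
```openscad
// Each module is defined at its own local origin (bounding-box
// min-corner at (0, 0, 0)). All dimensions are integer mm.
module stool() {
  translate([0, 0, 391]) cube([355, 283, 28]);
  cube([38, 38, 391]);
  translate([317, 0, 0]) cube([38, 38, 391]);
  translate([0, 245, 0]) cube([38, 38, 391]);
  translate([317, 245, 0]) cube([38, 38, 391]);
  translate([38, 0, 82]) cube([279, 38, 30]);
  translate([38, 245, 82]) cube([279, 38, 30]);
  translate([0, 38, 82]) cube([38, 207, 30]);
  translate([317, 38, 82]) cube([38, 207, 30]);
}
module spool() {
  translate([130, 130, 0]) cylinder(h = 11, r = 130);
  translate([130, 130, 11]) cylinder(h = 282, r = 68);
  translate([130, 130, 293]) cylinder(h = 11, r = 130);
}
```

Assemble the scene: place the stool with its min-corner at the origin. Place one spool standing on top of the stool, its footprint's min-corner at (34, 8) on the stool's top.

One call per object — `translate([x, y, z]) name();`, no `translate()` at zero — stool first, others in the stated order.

stool();
translate([34, 8, 419]) spool();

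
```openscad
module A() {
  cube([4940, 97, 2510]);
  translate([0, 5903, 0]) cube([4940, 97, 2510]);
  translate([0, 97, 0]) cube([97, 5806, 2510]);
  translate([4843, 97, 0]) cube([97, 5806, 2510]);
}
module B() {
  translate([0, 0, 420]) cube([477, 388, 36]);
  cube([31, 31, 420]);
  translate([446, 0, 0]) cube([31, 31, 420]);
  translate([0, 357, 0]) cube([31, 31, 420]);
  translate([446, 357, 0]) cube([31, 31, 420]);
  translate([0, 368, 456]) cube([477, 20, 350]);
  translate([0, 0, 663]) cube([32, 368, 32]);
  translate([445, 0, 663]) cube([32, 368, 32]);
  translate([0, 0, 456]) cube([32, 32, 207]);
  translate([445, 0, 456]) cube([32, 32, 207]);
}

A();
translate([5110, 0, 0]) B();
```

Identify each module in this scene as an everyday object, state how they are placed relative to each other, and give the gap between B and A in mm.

The chair's nearest face is 170 mm from the house frame's +x face.

A is a house frame. B is a chair. The chair is on the floor beside the house frame on its +x side. The gap between the chair and the house frame is 170 mm.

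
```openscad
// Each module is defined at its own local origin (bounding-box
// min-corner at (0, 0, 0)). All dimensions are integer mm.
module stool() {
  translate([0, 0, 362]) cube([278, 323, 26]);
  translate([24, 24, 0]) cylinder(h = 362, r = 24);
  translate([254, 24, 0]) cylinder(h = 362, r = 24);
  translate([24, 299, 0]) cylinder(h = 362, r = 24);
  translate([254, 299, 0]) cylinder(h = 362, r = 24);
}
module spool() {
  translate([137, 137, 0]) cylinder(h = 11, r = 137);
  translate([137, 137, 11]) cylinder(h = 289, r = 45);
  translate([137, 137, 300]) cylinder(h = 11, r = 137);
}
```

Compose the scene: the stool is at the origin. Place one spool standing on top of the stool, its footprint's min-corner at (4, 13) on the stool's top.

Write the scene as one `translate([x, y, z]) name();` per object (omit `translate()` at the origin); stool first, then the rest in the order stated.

stool();
translate([4, 13, 388]) spool();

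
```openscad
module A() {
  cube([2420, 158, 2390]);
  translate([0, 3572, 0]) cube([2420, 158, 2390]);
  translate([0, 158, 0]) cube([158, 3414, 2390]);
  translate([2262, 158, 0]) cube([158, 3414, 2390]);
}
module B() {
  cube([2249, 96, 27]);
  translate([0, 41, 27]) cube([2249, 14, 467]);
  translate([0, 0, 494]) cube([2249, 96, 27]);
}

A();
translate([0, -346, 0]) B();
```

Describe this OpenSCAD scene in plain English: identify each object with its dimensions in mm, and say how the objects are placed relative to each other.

A is a box-shaped house frame (walls only): outside footprint 2420×3730 mm, wall height 2390 mm, wall thickness 158 mm. The two y-facing walls run the full x-width; the two x-facing walls fit between the inner faces of the y-facing walls.

B is an I-beam lying along x, 2249 mm long. Overall section height 521 mm. Two flanges 96 mm wide (y) and 27 mm thick, one on the floor and one at the top; a web 14 mm thick runs between them, centred on the flange width.

The I-beam is on the floor beside the house frame on its −y side.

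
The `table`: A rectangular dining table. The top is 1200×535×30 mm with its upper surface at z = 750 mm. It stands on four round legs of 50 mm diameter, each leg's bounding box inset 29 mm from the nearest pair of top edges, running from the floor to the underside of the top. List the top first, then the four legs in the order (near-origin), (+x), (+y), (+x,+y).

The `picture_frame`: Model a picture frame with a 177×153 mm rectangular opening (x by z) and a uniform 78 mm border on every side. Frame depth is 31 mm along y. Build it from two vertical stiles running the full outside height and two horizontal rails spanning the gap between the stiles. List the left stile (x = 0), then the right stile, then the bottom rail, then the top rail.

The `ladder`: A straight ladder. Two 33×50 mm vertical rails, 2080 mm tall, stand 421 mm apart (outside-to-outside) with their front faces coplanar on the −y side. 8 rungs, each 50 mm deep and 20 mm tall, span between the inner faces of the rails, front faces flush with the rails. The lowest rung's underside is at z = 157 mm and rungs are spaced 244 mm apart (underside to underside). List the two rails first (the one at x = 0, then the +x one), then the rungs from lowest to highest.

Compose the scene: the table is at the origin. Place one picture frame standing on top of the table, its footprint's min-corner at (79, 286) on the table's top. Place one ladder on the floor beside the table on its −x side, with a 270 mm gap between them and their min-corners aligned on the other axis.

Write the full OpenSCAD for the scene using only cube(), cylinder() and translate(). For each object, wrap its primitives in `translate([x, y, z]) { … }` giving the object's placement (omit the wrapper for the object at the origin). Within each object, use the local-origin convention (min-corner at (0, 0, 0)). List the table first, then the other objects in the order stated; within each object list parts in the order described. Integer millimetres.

translate([0, 0, 720]) cube([1200, 535, 30]);
translate([54, 54, 0]) cylinder(h = 720, r = 25);
translate([1146, 54, 0]) cylinder(h = 720, r = 25);
translate([54, 481, 0]) cylinder(h = 720, r = 25);
translate([1146, 481, 0]) cylinder(h = 720, r = 25);
translate([79, 286, 750]) {
  cube([78, 31, 309]);
  translate([255, 0, 0]) cube([78, 31, 309]);
  translate([78, 0, 0]) cube([177, 31, 78]);
  translate([78, 0, 231]) cube([177, 31, 78]);
}
translate([-691, 0, 0]) {
  cube([33, 50, 2080]);
  translate([388, 0, 0]) cube([33, 50, 2080]);
  translate([33, 0, 157]) cube([355, 50, 20]);
  translate([33, 0, 401]) cube([355, 50, 20]);
  translate([33, 0, 645]) cube([355, 50, 20]);
  translate([33, 0, 889]) cube([355, 50, 20]);
  translate([33, 0, 1133]) cube([355, 50, 20]);
  translate([33, 0, 1377]) cube([355, 50, 20]);
  translate([33, 0, 1621]) cube([355, 50, 20]);
  translate([33, 0, 1865]) cube([355, 50, 20]);
}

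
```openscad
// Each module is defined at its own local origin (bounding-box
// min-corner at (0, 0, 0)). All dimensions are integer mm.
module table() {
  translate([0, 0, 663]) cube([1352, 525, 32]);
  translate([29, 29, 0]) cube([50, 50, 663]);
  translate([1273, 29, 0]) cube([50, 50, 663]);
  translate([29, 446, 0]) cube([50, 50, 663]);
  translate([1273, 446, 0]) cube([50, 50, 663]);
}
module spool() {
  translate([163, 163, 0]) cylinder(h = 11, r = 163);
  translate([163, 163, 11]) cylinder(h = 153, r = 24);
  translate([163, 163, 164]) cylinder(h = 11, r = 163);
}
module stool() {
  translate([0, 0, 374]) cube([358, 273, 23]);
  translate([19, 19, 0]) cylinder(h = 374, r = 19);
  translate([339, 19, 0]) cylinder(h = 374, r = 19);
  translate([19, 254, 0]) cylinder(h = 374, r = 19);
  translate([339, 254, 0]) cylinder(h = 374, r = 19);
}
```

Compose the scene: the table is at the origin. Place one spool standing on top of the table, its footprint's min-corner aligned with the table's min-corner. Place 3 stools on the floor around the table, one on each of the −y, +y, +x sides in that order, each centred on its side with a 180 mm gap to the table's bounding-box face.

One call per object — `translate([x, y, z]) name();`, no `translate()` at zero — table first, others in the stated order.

table();
translate([0, 0, 695]) spool();
translate([497, -453, 0]) stool();
translate([497, 705, 0]) stool();
translate([1532, 126, 0]) stool();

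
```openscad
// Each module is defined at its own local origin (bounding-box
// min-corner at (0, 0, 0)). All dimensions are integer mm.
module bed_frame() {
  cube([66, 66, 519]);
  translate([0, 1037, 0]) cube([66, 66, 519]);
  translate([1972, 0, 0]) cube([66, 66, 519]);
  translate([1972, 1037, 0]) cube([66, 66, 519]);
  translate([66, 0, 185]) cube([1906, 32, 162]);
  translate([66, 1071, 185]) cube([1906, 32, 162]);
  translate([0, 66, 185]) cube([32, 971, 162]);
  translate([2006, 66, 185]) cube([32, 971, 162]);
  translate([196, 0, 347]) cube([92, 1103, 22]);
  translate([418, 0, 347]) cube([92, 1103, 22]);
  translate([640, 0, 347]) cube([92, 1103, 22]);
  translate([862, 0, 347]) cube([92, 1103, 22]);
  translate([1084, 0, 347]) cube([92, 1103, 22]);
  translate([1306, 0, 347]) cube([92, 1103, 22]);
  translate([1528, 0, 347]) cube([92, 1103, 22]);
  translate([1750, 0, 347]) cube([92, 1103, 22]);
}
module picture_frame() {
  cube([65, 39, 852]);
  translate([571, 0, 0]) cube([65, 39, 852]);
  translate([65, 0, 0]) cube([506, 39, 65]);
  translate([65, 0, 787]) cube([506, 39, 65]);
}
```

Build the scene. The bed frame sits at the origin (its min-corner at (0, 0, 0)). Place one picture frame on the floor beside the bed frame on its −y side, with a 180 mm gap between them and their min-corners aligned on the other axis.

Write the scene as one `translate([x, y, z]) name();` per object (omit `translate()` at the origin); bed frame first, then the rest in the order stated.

bed_frame();
translate([0, -219, 0]) picture_frame();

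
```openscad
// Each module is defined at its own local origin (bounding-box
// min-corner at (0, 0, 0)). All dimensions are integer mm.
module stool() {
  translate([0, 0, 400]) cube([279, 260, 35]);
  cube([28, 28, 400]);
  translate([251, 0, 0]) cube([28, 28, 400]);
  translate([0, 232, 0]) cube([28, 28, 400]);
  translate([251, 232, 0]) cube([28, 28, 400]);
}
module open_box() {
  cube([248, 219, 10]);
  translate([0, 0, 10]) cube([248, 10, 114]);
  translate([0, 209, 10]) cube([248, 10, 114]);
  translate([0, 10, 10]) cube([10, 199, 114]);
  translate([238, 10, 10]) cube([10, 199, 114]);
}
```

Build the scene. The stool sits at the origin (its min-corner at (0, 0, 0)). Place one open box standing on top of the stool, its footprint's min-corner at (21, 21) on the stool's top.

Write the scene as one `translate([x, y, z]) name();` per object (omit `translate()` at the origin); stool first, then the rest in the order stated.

stool();
translate([21, 21, 435]) open_box();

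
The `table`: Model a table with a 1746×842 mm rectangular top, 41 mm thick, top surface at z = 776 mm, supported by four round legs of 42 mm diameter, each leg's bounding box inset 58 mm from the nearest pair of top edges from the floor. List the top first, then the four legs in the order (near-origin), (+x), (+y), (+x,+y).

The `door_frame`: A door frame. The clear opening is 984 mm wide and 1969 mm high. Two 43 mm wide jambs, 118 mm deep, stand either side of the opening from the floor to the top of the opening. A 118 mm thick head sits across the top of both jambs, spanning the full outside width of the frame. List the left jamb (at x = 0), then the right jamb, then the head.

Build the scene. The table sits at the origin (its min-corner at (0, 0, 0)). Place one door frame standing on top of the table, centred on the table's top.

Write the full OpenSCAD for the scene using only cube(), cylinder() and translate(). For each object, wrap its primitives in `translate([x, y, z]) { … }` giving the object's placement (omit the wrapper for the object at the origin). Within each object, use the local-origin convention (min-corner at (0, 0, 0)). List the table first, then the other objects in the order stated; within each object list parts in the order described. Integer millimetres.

translate([0, 0, 735]) cube([1746, 842, 41]);
translate([79, 79, 0]) cylinder(h = 735, r = 21);
translate([1667, 79, 0]) cylinder(h = 735, r = 21);
translate([79, 763, 0]) cylinder(h = 735, r = 21);
translate([1667, 763, 0]) cylinder(h = 735, r = 21);
translate([338, 362, 776]) {
  cube([43, 118, 1969]);
  translate([1027, 0, 0]) cube([43, 118, 1969]);
  translate([0, 0, 1969]) cube([1070, 118, 118]);
}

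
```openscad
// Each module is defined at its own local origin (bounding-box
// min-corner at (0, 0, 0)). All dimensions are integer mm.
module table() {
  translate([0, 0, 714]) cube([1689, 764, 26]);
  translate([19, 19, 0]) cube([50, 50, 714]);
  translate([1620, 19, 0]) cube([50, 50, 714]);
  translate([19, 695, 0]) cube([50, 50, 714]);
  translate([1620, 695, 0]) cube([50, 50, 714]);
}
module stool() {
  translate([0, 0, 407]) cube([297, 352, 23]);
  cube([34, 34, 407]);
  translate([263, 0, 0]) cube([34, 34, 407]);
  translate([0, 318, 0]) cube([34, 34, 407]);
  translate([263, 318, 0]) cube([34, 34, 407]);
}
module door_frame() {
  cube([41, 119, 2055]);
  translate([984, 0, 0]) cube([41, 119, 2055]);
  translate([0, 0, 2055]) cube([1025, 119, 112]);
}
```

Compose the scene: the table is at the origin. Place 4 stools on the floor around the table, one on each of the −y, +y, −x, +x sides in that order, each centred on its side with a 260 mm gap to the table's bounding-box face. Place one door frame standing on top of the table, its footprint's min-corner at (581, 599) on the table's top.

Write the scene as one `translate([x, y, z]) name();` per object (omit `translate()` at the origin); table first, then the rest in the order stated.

table();
translate([696, -612, 0]) stool();
translate([696, 1024, 0]) stool();
translate([-557, 206, 0]) stool();
translate([1949, 206, 0]) stool();
translate([581, 599, 740]) door_frame();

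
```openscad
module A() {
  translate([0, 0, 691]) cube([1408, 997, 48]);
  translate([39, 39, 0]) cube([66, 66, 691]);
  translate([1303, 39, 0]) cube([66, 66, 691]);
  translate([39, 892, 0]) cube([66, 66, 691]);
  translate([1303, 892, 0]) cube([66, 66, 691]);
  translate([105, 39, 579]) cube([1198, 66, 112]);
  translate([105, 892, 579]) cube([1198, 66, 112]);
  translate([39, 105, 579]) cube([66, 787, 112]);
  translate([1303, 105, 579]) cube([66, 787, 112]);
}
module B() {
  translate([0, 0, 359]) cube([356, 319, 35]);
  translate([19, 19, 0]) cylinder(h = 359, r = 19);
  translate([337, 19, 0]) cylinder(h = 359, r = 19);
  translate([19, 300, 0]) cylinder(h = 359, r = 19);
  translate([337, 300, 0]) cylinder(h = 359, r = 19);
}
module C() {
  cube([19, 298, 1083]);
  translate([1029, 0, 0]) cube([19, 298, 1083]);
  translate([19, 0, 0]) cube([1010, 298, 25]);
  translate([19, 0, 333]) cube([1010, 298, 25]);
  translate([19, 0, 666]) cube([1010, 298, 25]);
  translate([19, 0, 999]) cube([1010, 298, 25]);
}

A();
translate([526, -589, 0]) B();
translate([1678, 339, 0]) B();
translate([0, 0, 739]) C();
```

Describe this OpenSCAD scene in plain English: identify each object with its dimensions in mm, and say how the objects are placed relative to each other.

A is a rectangular dining table. The top is 1408×997×48 mm with its upper surface at z = 739 mm. It stands on four 66×66 mm square legs, each inset 39 mm from the nearest pair of top edges, running from the floor to the underside of the top. Four apron rails, 66 mm thick and 112 mm tall, run between adjacent legs with their top edges flush with the underside of the top and their outer faces flush with the legs' outer faces.

B is a four-legged stool. The seat is a 356×319×35 mm slab whose top surface is at z = 394 mm; four round legs, each 38 mm in diameter, run from the floor (z = 0) to the underside of the seat, each leg's axis is inset half a diameter from the nearest pair of seat edges (so the leg's bounding box is flush with the corner).

C is an open bookshelf. Two side panels, each 19 mm thick, 298 mm deep and 1083 mm tall, stand 1048 mm apart (outside-to-outside). Between them sit 4 shelves, each 25 mm thick and 298 mm deep, spanning the full gap between the sides. The bottom shelf rests on the floor (its underside at z = 0) and the clear gap between one shelf's top and the next shelf's underside is 308 mm.

Two stools sit around the table at the −y, +x sides. The bookshelf is on top of the table.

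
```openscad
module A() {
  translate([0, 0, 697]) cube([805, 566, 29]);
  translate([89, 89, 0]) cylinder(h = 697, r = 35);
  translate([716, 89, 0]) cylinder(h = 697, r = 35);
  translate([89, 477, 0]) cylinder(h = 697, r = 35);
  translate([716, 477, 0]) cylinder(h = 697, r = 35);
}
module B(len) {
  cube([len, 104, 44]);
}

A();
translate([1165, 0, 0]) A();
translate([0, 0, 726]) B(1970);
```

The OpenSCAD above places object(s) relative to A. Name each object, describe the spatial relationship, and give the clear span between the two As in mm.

Second table starts at x = 1165; first ends at x = 805; clear span = 1165 − 805 = 360 mm.

A is a table. B is a beam. A beam spans the tops of two tables. The clear span between the two tables is 360 mm.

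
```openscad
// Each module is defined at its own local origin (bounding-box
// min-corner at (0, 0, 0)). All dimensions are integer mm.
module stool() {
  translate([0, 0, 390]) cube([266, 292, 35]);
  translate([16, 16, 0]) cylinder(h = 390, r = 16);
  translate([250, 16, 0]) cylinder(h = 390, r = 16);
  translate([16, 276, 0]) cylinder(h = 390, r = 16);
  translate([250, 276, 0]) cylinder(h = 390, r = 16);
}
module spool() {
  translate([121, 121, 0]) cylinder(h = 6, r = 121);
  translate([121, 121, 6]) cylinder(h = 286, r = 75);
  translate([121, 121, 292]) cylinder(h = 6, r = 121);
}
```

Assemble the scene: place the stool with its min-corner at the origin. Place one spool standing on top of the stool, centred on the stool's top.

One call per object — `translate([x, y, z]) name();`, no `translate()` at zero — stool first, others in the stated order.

stool();
translate([12, 25, 425]) spool();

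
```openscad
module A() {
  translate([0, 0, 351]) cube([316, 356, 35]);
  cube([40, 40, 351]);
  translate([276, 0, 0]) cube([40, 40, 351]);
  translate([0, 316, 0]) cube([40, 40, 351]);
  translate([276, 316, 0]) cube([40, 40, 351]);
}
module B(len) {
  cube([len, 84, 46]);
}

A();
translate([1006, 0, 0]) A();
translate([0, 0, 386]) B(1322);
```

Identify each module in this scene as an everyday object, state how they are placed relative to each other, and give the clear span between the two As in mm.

Second stool starts at x = 1006; first ends at x = 316; clear span = 1006 − 316 = 690 mm.

A is a stool. B is a beam. A beam spans the tops of two stools. The clear span between the two stools is 690 mm.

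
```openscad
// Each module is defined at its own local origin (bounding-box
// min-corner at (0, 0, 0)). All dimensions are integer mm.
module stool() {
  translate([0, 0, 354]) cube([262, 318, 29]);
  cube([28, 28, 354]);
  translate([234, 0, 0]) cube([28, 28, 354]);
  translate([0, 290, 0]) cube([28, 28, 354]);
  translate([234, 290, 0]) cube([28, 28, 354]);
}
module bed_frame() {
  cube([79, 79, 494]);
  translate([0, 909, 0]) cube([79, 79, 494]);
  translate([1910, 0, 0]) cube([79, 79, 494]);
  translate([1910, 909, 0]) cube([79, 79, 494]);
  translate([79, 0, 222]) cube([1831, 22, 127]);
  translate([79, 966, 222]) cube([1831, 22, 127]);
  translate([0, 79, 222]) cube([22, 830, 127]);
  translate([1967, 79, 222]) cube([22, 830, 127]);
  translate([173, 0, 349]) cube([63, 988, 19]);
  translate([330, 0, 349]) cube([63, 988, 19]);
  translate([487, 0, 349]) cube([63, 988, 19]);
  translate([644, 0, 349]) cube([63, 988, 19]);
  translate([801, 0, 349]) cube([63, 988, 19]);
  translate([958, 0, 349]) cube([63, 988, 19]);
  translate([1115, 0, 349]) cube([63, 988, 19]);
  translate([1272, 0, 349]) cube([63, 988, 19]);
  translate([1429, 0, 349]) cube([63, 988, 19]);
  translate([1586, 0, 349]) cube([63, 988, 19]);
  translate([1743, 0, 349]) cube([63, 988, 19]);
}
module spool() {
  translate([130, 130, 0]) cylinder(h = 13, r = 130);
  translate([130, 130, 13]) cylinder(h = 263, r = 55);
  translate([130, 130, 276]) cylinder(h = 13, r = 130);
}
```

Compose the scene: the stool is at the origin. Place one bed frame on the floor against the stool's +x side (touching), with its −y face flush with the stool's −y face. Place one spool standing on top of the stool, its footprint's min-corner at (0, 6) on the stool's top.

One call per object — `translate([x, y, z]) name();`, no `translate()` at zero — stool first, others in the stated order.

stool();
translate([262, 0, 0]) bed_frame();
translate([0, 6, 383]) spool();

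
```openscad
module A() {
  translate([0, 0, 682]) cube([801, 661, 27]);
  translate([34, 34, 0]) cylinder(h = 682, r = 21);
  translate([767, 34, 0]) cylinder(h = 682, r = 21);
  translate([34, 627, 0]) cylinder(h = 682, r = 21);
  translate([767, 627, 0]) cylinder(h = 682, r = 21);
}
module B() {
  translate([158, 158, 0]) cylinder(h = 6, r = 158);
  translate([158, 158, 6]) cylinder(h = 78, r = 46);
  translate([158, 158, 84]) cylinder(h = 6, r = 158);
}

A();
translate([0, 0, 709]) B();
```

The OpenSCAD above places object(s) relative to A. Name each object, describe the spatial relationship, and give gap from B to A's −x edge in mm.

A is a table. B is a spool. The spool is on top of the table. The gap from the spool to the table's −x edge is 0 mm.

The spool's min-x is at 0; the table's min-x is 0; gap = 0 mm.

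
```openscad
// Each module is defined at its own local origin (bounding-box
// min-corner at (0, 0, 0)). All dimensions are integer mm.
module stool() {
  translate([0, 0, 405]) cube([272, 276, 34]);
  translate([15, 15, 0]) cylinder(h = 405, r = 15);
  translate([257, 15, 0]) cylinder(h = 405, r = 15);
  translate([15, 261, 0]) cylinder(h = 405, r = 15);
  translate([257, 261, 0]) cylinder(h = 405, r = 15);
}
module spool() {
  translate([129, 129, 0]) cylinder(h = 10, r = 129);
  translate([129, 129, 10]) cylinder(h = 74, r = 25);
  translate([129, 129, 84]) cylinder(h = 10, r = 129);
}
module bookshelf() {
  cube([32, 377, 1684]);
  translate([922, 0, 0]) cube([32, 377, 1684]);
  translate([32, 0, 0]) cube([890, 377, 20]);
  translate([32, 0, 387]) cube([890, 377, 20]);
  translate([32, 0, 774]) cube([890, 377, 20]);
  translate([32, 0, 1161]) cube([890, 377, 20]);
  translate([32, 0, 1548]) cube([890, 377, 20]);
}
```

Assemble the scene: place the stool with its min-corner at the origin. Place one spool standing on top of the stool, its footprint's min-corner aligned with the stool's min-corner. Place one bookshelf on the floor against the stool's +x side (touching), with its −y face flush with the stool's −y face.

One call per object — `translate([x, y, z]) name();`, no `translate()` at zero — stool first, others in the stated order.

stool();
translate([0, 0, 439]) spool();
translate([272, 0, 0]) bookshelf();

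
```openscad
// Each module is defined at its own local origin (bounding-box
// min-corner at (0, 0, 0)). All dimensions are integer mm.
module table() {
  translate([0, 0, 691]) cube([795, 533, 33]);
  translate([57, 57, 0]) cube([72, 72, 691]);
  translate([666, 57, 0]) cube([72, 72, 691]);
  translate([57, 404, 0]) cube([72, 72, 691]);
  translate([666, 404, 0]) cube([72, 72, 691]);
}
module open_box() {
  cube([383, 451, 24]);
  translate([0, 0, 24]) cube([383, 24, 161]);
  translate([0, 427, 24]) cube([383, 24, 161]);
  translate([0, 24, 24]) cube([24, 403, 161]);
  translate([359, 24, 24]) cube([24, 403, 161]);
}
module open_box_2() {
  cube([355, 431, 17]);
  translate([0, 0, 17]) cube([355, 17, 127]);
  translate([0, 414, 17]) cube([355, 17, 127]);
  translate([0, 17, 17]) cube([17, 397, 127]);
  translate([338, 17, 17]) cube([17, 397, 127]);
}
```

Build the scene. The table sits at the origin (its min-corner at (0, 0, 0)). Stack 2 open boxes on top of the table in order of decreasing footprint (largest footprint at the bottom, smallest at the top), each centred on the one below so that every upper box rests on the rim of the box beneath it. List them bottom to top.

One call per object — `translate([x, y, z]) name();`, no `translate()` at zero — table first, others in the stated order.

table();
translate([206, 41, 724]) open_box();
translate([220, 51, 909]) open_box_2();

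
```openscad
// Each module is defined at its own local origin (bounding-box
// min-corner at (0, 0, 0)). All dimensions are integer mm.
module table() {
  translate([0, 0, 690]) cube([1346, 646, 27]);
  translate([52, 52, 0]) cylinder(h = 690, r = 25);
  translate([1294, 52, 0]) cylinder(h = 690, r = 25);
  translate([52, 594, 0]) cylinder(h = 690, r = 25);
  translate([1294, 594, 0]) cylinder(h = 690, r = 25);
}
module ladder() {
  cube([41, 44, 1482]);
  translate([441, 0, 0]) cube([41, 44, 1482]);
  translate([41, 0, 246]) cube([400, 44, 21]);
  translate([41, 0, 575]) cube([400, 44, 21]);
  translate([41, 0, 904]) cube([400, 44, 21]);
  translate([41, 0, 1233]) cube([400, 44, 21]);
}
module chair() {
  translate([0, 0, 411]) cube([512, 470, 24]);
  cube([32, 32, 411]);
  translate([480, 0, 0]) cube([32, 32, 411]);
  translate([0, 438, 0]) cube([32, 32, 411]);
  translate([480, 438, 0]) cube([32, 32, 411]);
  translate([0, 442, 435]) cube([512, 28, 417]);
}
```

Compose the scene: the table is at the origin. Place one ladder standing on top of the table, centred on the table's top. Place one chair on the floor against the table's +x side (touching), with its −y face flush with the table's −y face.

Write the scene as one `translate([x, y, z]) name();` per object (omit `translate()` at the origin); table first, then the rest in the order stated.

table();
translate([432, 301, 717]) ladder();
translate([1346, 0, 0]) chair();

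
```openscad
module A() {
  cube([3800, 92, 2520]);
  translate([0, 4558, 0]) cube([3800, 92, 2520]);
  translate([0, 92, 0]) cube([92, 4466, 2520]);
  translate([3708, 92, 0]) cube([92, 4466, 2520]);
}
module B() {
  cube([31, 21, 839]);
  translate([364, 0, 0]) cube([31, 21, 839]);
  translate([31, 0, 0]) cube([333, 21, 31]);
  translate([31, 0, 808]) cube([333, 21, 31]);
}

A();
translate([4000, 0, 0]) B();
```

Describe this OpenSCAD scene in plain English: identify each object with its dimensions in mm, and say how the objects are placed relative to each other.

A is a box-shaped house frame (walls only): outside footprint 3800×4650 mm, wall height 2520 mm, wall thickness 92 mm. The two y-facing walls run the full x-width; the two x-facing walls fit between the inner faces of the y-facing walls.

B is a rectangular picture frame lying in the x–z plane (depth along y). The opening is 333 mm wide (x) by 777 mm tall (z), surrounded by a border 31 mm wide on all four sides. The frame is 21 mm deep and is made of two full-height vertical stiles with two horizontal rails fitted between them.

The picture frame is on the floor beside the house frame on its +x side.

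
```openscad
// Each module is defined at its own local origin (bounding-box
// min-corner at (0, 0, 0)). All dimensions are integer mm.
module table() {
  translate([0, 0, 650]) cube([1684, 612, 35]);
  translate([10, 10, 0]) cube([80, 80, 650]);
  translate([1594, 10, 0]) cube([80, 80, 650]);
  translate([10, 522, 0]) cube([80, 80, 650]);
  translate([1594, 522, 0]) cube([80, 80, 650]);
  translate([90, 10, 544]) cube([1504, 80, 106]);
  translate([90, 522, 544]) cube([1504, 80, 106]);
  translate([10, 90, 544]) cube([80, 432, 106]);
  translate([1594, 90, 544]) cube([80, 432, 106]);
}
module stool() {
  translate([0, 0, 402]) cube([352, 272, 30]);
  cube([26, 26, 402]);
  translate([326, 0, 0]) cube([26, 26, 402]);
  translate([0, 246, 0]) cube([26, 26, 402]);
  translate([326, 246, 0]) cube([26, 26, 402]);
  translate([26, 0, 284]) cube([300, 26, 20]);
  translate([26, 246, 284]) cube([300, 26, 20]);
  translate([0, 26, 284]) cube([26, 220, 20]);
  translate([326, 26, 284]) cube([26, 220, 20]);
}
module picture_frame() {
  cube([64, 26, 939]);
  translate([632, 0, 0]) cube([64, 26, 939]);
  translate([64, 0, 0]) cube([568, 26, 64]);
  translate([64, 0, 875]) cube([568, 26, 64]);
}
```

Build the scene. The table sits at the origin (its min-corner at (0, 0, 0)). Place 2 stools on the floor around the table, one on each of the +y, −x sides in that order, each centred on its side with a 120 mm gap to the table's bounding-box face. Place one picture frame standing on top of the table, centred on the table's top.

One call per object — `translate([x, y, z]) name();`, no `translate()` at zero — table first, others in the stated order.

table();
translate([666, 732, 0]) stool();
translate([-472, 170, 0]) stool();
translate([494, 293, 685]) picture_frame();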